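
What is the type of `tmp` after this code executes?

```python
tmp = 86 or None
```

'or' returns first truthy value (86, int)

int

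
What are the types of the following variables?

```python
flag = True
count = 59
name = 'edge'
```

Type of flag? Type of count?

flag is bool; count is int

bool, int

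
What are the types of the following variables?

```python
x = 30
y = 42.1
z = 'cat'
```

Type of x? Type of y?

x is int; y is float

int, float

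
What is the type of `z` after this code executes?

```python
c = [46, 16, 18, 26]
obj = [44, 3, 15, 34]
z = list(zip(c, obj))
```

list(zip(...)) returns a list of tuples

list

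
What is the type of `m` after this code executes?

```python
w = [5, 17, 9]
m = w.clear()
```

list.clear() returns None

NoneType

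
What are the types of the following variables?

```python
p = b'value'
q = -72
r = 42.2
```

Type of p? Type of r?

p is bytes; r is float

bytes, float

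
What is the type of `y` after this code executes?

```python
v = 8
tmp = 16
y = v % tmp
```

int % int returns int (8 % 16 = 8)

int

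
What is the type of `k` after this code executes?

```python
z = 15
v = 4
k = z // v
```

int // int returns int (15 // 4 = 3)

int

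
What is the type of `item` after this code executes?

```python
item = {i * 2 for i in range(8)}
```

A set comprehension {expr for x in iterable} produces a set

set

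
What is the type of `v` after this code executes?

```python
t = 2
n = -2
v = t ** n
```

int ** negative int returns float

float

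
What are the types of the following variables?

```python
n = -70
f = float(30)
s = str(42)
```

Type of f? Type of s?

f is float; s is str

float, str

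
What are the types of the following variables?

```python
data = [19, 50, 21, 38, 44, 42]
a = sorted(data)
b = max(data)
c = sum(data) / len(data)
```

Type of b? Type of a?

max of ints returns int; sorted() returns list

int, list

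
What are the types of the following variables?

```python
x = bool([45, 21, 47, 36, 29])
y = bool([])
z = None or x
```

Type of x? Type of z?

bool() returns bool; None or <bool> returns the bool

bool, bool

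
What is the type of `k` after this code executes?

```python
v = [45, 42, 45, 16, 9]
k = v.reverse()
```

list.reverse() returns None

NoneType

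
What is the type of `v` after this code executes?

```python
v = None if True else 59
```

Ternary: condition is True, if branch (None) taken → NoneType

NoneType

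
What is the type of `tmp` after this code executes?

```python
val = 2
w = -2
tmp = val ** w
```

int ** negative int returns float

float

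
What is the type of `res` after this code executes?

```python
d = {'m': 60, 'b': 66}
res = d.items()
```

dict.items() returns a dict_items view

dict_items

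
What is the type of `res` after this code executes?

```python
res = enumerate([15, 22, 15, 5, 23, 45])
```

enumerate() returns an enumerate iterator object

enumerate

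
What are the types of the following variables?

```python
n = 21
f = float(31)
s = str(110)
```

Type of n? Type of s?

n is int; s is str

int, str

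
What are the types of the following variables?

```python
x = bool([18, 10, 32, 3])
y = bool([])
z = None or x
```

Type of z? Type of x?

None or <bool> returns the bool; bool() returns bool

bool, bool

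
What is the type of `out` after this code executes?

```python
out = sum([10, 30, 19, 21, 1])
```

sum() of ints returns int

int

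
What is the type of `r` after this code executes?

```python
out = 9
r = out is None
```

'is' comparison returns bool

bool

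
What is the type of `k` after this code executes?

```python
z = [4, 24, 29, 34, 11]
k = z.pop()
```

list.pop() returns the popped element (int here)

int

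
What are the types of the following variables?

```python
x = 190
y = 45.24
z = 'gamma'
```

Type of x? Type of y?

x is int; y is float

int, float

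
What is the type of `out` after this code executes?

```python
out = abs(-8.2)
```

abs() of float returns float

float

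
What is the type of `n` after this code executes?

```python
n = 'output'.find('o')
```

str.find() returns int (index, or -1)

int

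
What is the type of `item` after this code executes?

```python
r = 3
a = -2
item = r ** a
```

int ** negative int returns float

float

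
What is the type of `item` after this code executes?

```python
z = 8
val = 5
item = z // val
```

int // int returns int (8 // 5 = 1)

int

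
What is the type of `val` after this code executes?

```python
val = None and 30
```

'and' returns first falsy value (None)

NoneType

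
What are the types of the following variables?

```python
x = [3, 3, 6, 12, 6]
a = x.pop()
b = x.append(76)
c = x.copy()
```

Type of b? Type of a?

list.append() returns None; list.pop() returns the element (int)

NoneType, int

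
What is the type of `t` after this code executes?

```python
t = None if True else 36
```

Ternary: condition is True, if branch (None) taken → NoneType

NoneType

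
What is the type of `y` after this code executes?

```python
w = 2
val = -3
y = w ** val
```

int ** negative int returns float

float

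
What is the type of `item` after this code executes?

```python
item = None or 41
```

'or' with None returns the other value (41, int)

int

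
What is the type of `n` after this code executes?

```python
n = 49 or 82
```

'or' returns the first truthy value (49, which is int)

int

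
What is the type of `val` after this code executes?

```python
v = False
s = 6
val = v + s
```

bool + int returns int (False is 0, so 0 + 6 = 6)

int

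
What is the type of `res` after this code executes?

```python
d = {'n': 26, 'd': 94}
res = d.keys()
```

.keys() returns a dict_keys view object

dict_keys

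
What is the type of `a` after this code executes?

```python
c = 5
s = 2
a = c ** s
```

int ** positive int returns int (5 ** 2 = 25)

int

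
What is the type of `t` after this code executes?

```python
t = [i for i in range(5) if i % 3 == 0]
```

A list comprehension [...] produces a list

list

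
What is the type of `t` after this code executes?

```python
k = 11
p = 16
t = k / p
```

int / int always returns float in Python 3 (11 / 16 = 0.6875)

float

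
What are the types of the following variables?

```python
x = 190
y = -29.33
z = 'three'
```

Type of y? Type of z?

y is float; z is str

float, str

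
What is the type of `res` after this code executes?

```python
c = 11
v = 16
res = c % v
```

int % int returns int (11 % 16 = 11)

int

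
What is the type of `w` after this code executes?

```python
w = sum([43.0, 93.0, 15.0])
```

sum() of floats returns float

float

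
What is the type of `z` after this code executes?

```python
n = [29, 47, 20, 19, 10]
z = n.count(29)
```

list.count() returns int

int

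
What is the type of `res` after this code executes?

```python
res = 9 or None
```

'or' returns first truthy value (9, int)

int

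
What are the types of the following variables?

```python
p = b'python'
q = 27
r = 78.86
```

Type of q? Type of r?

q is int; r is float

int, float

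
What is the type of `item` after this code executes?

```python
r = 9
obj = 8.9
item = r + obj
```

int + float returns float (9 + 8.9 = 17.9)

float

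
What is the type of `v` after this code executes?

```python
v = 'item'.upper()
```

str.upper() returns str

str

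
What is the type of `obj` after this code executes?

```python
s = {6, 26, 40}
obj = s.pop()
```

Popping from a set of ints returns int

int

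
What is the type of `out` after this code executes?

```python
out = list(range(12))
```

list(range(...)) returns list

list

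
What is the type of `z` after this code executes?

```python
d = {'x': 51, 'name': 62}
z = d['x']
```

Accessing dict[str, int] with key 'x' returns int value 51

int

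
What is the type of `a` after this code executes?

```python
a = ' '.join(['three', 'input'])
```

str.join() returns str

str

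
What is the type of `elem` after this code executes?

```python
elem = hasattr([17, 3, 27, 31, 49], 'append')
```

hasattr() returns bool

bool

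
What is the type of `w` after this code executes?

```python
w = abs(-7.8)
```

abs() of float returns float

float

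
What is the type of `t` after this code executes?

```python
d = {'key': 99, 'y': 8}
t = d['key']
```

Accessing dict[str, int] with key 'key' returns int value 99

int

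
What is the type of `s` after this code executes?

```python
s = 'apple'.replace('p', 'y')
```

str.replace() returns str

str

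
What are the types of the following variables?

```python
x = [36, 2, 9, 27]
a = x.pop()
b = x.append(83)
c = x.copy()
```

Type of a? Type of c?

list.pop() returns the element (int); list.copy() returns list

int, list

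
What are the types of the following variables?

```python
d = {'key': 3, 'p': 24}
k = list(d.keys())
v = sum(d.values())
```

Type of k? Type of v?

list(...) returns list; sum of int values returns int

list, int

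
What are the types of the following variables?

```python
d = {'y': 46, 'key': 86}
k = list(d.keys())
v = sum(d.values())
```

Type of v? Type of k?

sum of int values returns int; list(...) returns list

int, list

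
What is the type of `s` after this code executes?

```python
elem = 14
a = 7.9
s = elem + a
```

int + float returns float (14 + 7.9 = 21.9)

float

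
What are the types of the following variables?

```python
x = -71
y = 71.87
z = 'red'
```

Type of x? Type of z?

x is int; z is str

int, str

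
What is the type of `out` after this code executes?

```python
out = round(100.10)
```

round() with no ndigits arg returns int

int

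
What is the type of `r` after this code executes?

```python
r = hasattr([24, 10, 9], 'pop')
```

hasattr() returns bool

bool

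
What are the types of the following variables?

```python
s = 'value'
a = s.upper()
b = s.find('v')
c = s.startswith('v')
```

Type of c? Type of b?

str.startswith() returns bool; str.find() returns int

bool, int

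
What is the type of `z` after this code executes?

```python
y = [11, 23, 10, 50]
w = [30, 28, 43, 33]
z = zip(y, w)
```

zip() returns a zip iterator object

zip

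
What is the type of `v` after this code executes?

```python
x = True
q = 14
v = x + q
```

bool + int returns int (True is 1, so 1 + 14 = 15)

int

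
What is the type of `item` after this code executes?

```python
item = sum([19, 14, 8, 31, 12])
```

sum() of ints returns int

int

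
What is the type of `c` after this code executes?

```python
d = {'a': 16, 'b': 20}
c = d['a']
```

Accessing dict[str, int] with key 'a' returns int value 16

int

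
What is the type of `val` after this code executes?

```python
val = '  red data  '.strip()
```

str.strip() returns str

str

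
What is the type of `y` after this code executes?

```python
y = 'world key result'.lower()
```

str.lower() returns str

str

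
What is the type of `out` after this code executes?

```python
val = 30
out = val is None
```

'is' comparison returns bool

bool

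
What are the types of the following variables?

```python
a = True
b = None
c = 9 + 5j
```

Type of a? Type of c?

a is bool; c is complex

bool, complex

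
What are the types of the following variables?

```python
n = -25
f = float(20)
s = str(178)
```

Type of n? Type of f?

n is int; f is float

int, float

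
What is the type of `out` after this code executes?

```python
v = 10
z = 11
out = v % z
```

int % int returns int (10 % 11 = 10)

int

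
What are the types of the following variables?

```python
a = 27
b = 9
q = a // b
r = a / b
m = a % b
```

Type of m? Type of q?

int % int returns int; int // int returns int

int, int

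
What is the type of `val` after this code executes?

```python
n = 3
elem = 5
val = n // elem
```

int // int returns int (3 // 5 = 0)

int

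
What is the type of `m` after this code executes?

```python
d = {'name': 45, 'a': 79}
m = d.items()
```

dict.items() returns a dict_items view

dict_items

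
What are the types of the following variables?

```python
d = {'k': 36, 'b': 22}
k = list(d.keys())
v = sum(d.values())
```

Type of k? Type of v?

list(...) returns list; sum of int values returns int

list, int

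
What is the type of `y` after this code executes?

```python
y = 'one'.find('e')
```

str.find() returns int (index, or -1)

int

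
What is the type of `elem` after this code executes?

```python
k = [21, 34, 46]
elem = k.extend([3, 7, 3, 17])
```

list.extend() returns None

NoneType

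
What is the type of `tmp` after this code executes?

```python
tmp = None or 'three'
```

'or' with None returns the other value ('three', str)

str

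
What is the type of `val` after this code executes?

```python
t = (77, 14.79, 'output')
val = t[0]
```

Index 0 of tuple is 77 which is int

int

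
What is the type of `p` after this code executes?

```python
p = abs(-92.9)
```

abs() of float returns float

float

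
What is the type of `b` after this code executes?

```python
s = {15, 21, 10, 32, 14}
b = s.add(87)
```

set.add() returns None (mutates in place)

NoneType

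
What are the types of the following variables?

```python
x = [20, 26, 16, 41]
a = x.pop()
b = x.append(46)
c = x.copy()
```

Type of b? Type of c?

list.append() returns None; list.copy() returns list

NoneType, list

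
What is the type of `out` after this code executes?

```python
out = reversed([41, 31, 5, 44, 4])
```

reversed() on a list returns a list_reverseiterator

list_reverseiterator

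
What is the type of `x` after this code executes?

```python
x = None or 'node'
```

'or' with None returns the other value ('node', str)

str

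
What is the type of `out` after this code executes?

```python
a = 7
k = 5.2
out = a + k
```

int + float returns float (7 + 5.2 = 12.2)

float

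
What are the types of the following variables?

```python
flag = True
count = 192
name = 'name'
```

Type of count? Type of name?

count is int; name is str

int, str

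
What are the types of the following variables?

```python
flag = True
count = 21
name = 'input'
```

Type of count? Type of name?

count is int; name is str

int, str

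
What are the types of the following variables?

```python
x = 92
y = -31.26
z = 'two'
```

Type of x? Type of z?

x is int; z is str

int, str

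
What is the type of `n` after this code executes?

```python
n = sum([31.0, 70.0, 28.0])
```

sum() of floats returns float

float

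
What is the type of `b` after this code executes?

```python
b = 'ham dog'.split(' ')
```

str.split() returns list

list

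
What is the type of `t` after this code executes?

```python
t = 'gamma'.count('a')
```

str.count() returns int

int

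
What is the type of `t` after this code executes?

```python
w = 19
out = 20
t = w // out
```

int // int returns int (19 // 20 = 0)

int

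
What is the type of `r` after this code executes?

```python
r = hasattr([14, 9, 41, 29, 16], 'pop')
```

hasattr() returns bool

bool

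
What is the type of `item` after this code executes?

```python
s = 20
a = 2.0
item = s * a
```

int * float returns float (20 * 2.0 = 40.0)

float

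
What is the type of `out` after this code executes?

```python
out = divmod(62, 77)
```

divmod() returns a tuple (quotient, remainder)

tuple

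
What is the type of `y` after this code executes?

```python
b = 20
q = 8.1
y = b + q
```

int + float returns float (20 + 8.1 = 28.1)

float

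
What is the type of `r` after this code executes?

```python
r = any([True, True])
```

any() returns bool

bool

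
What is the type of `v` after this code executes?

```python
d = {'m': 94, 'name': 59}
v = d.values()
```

.values() returns a dict_values view object

dict_values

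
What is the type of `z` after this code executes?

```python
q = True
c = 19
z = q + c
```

bool + int returns int (True is 1, so 1 + 19 = 20)

int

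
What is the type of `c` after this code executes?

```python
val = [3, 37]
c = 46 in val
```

'in' operator returns bool

bool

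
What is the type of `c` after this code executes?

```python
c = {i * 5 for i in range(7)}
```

A set comprehension {expr for x in iterable} produces a set

set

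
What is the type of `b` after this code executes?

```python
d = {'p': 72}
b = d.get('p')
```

dict.get() returns the value (int) when key is found

int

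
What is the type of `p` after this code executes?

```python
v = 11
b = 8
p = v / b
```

int / int always returns float in Python 3 (11 / 8 = 1.375)

float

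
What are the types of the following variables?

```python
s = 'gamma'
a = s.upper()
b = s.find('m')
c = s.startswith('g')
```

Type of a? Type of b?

str.upper() returns str; str.find() returns int

str, int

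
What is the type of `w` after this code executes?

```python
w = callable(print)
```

callable() returns bool

bool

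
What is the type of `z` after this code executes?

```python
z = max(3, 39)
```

max() of ints returns int

int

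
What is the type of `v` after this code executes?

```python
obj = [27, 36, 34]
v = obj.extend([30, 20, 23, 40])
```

list.extend() returns None

NoneType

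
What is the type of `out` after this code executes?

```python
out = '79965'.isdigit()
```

str.isdigit() returns bool

bool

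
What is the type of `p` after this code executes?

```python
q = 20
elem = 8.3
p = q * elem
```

int * float returns float (20 * 8.3 = 166.0)

float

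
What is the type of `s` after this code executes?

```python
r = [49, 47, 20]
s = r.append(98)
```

list.append() returns None (mutates in place)

NoneType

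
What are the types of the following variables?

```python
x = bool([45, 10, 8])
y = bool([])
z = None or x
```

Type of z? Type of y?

None or <bool> returns the bool; bool() returns bool

bool, bool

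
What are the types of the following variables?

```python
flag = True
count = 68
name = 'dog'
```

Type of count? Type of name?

count is int; name is str

int, str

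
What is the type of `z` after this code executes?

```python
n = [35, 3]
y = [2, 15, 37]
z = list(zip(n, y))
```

list(zip(...)) returns a list of tuples

list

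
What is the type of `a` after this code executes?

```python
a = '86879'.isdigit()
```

str.isdigit() returns bool

bool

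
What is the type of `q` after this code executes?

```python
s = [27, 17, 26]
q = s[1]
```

Indexing a list of ints returns int (s[1] = 17)

int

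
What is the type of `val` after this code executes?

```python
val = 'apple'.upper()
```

str.upper() returns str

str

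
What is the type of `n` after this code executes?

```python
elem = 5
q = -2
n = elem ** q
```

int ** negative int returns float

float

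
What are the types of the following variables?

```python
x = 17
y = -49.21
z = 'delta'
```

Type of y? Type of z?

y is float; z is str

float, str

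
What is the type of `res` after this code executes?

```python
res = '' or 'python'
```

'or' returns first truthy value ('python', which is str)

str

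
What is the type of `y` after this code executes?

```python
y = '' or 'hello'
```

'or' returns first truthy value ('hello', which is str)

str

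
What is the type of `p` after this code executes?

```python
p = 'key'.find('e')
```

str.find() returns int (index, or -1)

int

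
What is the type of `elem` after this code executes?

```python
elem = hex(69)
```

hex() returns str representation

str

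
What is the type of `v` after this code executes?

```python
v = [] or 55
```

'or' returns first truthy value (55, which is int)

int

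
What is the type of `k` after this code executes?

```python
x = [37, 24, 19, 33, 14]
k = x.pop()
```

list.pop() returns the popped element (int here)

int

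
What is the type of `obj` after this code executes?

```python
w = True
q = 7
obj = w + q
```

bool + int returns int (True is 1, so 1 + 7 = 8)

int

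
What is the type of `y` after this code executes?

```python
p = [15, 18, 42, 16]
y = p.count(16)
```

list.count() returns int

int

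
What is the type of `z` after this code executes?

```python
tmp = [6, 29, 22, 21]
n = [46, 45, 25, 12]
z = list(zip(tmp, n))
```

list(zip(...)) returns a list of tuples

list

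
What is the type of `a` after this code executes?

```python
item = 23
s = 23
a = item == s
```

Equality comparison returns bool

bool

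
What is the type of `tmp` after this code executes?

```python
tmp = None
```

None has type NoneType

NoneType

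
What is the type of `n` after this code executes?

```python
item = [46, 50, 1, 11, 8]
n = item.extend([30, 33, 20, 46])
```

list.extend() returns None

NoneType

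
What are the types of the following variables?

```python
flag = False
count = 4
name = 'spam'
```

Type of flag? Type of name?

flag is bool; name is str

bool, str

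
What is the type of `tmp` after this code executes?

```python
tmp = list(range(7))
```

list(range(...)) returns list

list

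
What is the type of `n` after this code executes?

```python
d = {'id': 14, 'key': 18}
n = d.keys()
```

.keys() returns a dict_keys view object

dict_keys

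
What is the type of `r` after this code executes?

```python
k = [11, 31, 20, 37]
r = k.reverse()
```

list.reverse() returns None

NoneType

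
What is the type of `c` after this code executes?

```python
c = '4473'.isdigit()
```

str.isdigit() returns bool

bool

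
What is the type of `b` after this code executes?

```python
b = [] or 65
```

'or' returns first truthy value (65, which is int)

int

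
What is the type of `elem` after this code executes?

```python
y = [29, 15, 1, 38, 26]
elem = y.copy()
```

list.copy() returns list

list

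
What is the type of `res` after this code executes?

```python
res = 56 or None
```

'or' returns first truthy value (56, int)

int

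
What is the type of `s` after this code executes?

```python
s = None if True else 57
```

Ternary: condition is True, if branch (None) taken → NoneType

NoneType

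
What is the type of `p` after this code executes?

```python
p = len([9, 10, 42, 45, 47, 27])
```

len() always returns int

int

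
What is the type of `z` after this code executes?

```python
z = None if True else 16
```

Ternary: condition is True, if branch (None) taken → NoneType

NoneType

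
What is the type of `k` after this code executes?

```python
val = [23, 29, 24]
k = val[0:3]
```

Slicing a list always returns a list

list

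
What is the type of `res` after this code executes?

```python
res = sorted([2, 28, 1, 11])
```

sorted() always returns list

list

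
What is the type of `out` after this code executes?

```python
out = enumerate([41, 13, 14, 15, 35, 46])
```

enumerate() returns an enumerate iterator object

enumerate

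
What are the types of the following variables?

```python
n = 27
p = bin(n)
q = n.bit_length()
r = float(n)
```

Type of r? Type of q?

float() returns float; int.bit_length() returns int

float, int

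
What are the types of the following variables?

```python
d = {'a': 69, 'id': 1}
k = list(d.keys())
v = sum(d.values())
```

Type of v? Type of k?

sum of int values returns int; list(...) returns list

int, list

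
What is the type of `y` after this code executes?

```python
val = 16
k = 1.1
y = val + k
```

int + float returns float (16 + 1.1 = 17.1)

float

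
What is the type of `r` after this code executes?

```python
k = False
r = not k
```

'not' always returns bool

bool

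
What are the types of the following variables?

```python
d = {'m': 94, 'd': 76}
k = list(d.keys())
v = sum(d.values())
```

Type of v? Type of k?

sum of int values returns int; list(...) returns list

int, list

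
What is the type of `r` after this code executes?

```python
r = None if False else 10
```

Ternary: condition is False, else branch (10) taken → int

int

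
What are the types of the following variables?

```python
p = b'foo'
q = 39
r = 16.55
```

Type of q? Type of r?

q is int; r is float

int, float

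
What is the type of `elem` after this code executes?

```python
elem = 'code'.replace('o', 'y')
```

str.replace() returns str

str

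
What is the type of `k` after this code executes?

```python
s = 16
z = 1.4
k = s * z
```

int * float returns float (16 * 1.4 = 22.4)

float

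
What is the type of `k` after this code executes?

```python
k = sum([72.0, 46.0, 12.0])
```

sum() of floats returns float

float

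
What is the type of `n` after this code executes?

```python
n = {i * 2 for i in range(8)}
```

A set comprehension {expr for x in iterable} produces a set

set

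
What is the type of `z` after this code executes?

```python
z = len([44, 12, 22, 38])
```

len() always returns int

int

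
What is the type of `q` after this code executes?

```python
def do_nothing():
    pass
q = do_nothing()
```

A function with no return statement returns None

NoneType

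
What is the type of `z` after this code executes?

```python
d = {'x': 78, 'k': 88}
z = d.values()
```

.values() returns a dict_values view object

dict_values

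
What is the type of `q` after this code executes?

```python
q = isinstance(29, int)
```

isinstance() returns bool

bool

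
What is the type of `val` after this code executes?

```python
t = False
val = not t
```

'not' always returns bool

bool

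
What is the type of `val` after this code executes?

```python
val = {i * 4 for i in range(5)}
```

A set comprehension {expr for x in iterable} produces a set

set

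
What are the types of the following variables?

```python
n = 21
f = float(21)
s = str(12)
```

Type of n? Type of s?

n is int; s is str

int, str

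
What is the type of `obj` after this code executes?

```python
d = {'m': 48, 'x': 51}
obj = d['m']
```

Accessing dict[str, int] with key 'm' returns int value 48

int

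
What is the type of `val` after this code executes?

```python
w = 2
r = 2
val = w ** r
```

int ** positive int returns int (2 ** 2 = 4)

int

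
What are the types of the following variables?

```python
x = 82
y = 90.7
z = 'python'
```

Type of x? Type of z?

x is int; z is str

int, str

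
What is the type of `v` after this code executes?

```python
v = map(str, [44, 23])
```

map() returns a map iterator object

map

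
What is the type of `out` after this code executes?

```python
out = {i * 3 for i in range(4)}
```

A set comprehension {expr for x in iterable} produces a set

set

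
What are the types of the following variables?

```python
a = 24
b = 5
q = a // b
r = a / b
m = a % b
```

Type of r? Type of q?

int / int returns float; int // int returns int

float, int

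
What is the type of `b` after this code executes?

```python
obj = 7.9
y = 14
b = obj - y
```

float - int returns float (7.9 - 14 = -6.1)

float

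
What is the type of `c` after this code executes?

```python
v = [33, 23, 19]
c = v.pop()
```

list.pop() returns the popped element (int here)

int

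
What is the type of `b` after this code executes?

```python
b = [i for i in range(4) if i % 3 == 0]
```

A list comprehension [...] produces a list

list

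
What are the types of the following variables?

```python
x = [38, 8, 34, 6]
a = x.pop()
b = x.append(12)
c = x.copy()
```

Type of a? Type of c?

list.pop() returns the element (int); list.copy() returns list

int, list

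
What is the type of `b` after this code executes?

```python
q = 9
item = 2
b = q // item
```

int // int returns int (9 // 2 = 4)

int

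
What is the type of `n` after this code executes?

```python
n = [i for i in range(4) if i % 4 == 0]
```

A list comprehension [...] produces a list

list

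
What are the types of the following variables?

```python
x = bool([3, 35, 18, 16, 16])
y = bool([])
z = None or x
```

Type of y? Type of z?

bool() returns bool; None or <bool> returns the bool

bool, bool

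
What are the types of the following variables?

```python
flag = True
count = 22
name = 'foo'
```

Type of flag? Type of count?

flag is bool; count is int

bool, int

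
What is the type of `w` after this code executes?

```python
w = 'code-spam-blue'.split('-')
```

str.split() returns list

list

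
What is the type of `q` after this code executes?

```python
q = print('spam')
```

print() returns None

NoneType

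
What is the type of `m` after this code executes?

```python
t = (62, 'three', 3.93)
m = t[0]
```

Index 0 of tuple is 62 which is int

int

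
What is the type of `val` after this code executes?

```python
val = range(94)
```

range() returns a range object

range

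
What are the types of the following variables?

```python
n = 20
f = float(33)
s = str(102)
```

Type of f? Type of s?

f is float; s is str

float, str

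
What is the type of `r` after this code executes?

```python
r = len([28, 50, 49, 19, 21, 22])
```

len() always returns int

int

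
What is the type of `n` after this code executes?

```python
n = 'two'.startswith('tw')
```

str.startswith() returns bool

bool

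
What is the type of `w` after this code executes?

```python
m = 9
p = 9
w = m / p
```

int / int always returns float in Python 3 (9 / 9 = 1)

float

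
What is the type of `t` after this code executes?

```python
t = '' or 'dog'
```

'or' returns first truthy value ('dog', which is str)

str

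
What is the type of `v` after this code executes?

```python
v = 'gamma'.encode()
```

str.encode() returns bytes

bytes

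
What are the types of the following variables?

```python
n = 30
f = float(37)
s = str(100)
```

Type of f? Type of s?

f is float; s is str

float, str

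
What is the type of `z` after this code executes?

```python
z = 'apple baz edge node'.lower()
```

str.lower() returns str

str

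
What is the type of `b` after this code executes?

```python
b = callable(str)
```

callable() returns bool

bool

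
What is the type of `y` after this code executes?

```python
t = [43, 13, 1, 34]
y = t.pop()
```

list.pop() returns the popped element (int here)

int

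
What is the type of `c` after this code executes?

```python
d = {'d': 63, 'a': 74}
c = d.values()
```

.values() returns a dict_values view object

dict_values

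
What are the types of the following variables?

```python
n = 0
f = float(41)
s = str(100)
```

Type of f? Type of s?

f is float; s is str

float, str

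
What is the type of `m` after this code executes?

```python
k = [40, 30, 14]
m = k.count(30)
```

list.count() returns int

int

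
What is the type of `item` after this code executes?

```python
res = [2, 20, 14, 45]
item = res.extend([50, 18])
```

list.extend() returns None

NoneType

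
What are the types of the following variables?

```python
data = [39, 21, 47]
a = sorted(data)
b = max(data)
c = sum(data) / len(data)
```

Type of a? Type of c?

sorted() returns list; int / int returns float

list, float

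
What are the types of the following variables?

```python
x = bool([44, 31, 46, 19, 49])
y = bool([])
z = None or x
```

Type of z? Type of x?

None or <bool> returns the bool; bool() returns bool

bool, bool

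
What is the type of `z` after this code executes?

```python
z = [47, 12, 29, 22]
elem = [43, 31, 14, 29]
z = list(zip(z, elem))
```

list(zip(...)) returns a list of tuples

list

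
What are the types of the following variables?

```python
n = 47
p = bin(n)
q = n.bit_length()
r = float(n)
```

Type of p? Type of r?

bin() returns str; float() returns float

str, float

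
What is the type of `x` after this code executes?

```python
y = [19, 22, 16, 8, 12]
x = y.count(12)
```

list.count() returns int

int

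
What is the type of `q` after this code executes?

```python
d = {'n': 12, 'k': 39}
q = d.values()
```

.values() returns a dict_values view object

dict_values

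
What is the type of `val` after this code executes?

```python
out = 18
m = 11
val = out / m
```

int / int always returns float in Python 3 (18 / 11 = 1.63636)

float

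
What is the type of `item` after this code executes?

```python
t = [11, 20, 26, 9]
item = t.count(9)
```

list.count() returns int

int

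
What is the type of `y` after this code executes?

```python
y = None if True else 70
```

Ternary: condition is True, if branch (None) taken → NoneType

NoneType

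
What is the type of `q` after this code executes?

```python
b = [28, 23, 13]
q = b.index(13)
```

list.index() returns int

int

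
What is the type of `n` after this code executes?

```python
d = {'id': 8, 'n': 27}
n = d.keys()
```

.keys() returns a dict_keys view object

dict_keys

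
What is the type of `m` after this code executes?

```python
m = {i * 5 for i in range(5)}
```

A set comprehension {expr for x in iterable} produces a set

set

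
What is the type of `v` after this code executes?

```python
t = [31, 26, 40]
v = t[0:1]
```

Slicing a list always returns a list

list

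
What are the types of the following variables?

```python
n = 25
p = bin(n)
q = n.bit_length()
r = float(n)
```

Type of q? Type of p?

int.bit_length() returns int; bin() returns str

int, str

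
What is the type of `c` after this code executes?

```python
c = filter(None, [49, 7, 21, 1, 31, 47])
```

filter() returns a filter iterator object

filter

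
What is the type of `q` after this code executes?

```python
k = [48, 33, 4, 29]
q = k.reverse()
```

list.reverse() returns None

NoneType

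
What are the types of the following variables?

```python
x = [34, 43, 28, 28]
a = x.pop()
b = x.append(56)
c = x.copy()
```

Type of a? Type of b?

list.pop() returns the element (int); list.append() returns None

int, NoneType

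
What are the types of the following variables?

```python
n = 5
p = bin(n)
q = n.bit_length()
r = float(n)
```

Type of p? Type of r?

bin() returns str; float() returns float

str, float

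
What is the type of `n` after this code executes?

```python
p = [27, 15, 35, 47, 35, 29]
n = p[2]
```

Indexing a list of ints returns int (p[2] = 35)

int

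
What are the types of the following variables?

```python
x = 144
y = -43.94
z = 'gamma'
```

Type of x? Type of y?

x is int; y is float

int, float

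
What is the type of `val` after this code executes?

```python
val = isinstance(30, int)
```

isinstance() returns bool

bool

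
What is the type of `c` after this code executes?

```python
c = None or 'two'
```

'or' with None returns the other value ('two', str)

str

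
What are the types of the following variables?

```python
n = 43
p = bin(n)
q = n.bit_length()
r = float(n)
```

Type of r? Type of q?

float() returns float; int.bit_length() returns int

float, int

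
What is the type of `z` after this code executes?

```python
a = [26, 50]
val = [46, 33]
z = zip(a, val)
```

zip() returns a zip iterator object

zip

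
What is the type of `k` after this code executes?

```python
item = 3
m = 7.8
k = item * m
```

int * float returns float (3 * 7.8 = 23.4)

float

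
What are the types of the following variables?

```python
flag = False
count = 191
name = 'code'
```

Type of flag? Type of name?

flag is bool; name is str

bool, str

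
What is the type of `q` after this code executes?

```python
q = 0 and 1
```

'and' returns the first falsy value (0, which is int)

int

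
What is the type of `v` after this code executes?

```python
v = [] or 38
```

'or' returns first truthy value (38, which is int)

int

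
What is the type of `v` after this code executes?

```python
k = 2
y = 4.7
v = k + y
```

int + float returns float (2 + 4.7 = 6.7)

float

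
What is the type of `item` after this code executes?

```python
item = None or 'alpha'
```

'or' with None returns the other value ('alpha', str)

str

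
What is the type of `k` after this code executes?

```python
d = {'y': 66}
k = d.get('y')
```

dict.get() returns the value (int) when key is found

int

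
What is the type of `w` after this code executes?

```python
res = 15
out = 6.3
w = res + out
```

int + float returns float (15 + 6.3 = 21.3)

float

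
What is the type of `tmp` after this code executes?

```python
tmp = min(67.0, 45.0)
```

min() of floats returns float

float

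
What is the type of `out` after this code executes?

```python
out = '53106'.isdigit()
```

str.isdigit() returns bool

bool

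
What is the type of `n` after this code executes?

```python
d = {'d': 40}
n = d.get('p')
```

dict.get() returns None when key 'p' is not found and no default given

NoneType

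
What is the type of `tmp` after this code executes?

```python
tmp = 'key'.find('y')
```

str.find() returns int (index, or -1)

int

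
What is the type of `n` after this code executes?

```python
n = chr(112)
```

chr() returns str (single character)

str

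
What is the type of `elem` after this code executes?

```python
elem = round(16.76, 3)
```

round() with ndigits arg returns float

float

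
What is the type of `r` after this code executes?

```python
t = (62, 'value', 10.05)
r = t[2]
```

Index 2 of tuple is 10.05 which is float

float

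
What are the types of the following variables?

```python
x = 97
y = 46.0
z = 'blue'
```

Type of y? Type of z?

y is float; z is str

float, str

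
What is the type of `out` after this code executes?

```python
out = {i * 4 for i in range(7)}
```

A set comprehension {expr for x in iterable} produces a set

set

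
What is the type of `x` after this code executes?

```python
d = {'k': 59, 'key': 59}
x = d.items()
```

dict.items() returns a dict_items view

dict_items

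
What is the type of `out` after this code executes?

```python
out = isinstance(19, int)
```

isinstance() returns bool

bool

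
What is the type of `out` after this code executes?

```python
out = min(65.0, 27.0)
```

min() of floats returns float

float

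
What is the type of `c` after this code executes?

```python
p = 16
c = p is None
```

'is' comparison returns bool

bool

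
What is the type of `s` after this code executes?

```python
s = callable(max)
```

callable() returns bool

bool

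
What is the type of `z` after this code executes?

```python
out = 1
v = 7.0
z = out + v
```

int + float returns float (1 + 7.0 = 8.0)

float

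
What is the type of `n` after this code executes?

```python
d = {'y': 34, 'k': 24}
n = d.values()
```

.values() returns a dict_values view object

dict_values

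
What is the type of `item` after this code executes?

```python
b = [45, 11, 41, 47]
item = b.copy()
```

list.copy() returns list

list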